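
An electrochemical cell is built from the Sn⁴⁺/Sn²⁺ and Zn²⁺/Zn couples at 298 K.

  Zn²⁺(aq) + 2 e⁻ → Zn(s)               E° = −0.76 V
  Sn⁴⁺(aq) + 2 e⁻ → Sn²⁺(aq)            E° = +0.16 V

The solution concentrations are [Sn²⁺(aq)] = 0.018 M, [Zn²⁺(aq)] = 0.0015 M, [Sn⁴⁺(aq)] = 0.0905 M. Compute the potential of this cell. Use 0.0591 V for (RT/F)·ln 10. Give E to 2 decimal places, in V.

The Sn⁴⁺/Sn²⁺ couple has the more positive E°, so it is the cathode; Zn²⁺/Zn is the anode.
E°cell = E°cat − E°an = +0.16 − (−0.76) = +0.92 V; n = 2.
The balanced reaction is Sn⁴⁺(aq) + Zn(s) → Sn²⁺(aq) + Zn²⁺(aq), so Q = ([Sn²⁺(aq)]·[Zn²⁺(aq)]) / [Sn⁴⁺(aq)] = 0.000298 and log Q = −3.525.
Applying E = E° − (RT ln10/nF)·log Q gives +0.92 − (0.0591/2)(−3.525) = +1.02 V.

+1.02 V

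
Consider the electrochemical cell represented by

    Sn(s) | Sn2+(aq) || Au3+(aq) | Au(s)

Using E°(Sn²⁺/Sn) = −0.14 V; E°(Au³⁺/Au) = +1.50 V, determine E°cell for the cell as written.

+1.64 V

By convention the left-hand electrode in cell notation is the anode (oxidation) and the right-hand electrode is the cathode (reduction).
E°cell = E°(right) − E°(left) = +1.50 − (−0.14) = +1.64 V.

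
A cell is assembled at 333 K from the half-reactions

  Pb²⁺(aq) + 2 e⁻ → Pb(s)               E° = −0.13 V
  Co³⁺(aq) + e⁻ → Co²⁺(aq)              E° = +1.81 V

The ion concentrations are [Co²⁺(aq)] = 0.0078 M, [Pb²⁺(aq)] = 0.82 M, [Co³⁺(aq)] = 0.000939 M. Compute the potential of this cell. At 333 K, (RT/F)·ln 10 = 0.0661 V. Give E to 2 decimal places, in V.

+1.88 V

Since E°(Co³⁺/Co²⁺) > E°(Pb²⁺/Pb), Co³⁺/Co²⁺ serves as the cathode.
E°cell = E°cat − E°an = +1.81 − (−0.13) = +1.94 V; n = 2.
Balancing gives 2 Co³⁺(aq) + Pb(s) → 2 Co²⁺(aq) + Pb²⁺(aq); hence Q = ([Co²⁺(aq)]^2·[Pb²⁺(aq)]) / [Co³⁺(aq)]^2 = 56.6 (log Q = 1.753).
E = E° − (0.0661/n)·log Q = +1.94 − (0.0661/2)(1.753) = +1.88 V.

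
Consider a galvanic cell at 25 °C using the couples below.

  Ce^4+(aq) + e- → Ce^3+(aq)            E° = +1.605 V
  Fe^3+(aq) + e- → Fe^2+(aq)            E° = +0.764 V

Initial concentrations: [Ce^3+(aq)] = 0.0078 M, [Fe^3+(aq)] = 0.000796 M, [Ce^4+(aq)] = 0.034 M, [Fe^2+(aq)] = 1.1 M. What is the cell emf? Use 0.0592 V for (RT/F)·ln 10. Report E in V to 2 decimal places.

Ce⁴⁺/Ce³⁺ is reduced (cathode, E° = +1.605 V) and Fe³⁺/Fe²⁺ is oxidized (anode).
The standard potential is +1.605 − (+0.764) = +0.841 V and the balanced reaction transfers n = 1 electron.
The balanced reaction is Ce^4+(aq) + Fe^2+(aq) → Ce^3+(aq) + Fe^3+(aq), so Q = ([Ce^3+(aq)]·[Fe^3+(aq)]) / ([Ce^4+(aq)]·[Fe^2+(aq)]) = 0.000166 and log Q = −3.780.
Applying E = E° − (RT ln10/nF)·log Q gives +0.841 − (0.0592/1)(−3.780) = +1.06 V.

+1.06 V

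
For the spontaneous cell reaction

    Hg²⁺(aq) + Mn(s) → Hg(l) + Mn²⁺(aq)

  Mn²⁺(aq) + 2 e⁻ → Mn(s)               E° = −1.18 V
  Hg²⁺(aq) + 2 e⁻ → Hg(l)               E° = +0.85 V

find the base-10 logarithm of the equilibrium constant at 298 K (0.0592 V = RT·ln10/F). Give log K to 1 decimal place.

log K = 68.6

The Hg²⁺/Hg couple is reduced (cathode); E°cell = +0.85 − (−1.18) = +2.03 V with n = 2.
At equilibrium E = 0, so log K = nE°cell / 0.0592 = (2)(+2.03) / 0.0592 = 68.6.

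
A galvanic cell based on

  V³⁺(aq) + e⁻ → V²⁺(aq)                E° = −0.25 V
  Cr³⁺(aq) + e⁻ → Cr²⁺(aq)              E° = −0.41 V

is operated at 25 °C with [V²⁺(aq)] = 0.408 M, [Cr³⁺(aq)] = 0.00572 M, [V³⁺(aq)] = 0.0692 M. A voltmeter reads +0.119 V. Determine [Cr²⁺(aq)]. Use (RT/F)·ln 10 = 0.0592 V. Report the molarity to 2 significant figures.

0.0068 M

V³⁺/V²⁺ is the cathode (higher E°); E°cell = −0.25 − (−0.41) = +0.16 V with n = 1.
Since E = E° − (0.0592/n)·log Q, log Q = n(E° − E)/0.0592 = 0.693.
For V³⁺(aq) + Cr²⁺(aq) → V²⁺(aq) + Cr³⁺(aq), the reaction quotient is Q = ([V²⁺(aq)]·[Cr³⁺(aq)]) / ([V³⁺(aq)]·[Cr²⁺(aq)]).
Solving for the unknown gives log [Cr²⁺(aq)] = −2.165, so [Cr²⁺(aq)] ≈ 0.0068 M.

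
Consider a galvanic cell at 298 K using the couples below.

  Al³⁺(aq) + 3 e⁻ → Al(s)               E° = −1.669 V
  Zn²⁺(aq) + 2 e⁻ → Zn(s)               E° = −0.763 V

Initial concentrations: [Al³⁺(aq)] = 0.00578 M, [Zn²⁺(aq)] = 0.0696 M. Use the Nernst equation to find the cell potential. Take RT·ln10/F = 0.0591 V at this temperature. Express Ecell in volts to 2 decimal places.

+0.92 V

The Zn²⁺/Zn couple has the more positive E°, so it is the cathode; Al³⁺/Al is the anode.
The standard potential is −0.763 − (−1.669) = +0.906 V and the balanced reaction transfers n = 6 electrons.
Balancing gives 3 Zn²⁺(aq) + 2 Al(s) → 3 Zn(s) + 2 Al³⁺(aq); hence Q = [Al³⁺(aq)]^2 / [Zn²⁺(aq)]^3 = 0.0991 (log Q = −1.004).
Applying E = E° − (RT ln10/nF)·log Q gives +0.906 − (0.0591/6)(−1.004) = +0.92 V.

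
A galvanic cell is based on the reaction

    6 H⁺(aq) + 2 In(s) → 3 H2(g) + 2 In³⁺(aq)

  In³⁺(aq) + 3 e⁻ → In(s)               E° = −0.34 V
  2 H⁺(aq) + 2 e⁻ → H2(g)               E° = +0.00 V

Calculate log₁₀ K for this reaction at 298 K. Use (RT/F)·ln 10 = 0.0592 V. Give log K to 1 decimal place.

The 2H⁺/H₂ couple is reduced (cathode); E°cell = +0.00 − (−0.34) = +0.34 V with n = 6.
At equilibrium E = 0, so log K = nE°cell / 0.0592 = (6)(+0.34) / 0.0592 = 34.5.

log K = 34.5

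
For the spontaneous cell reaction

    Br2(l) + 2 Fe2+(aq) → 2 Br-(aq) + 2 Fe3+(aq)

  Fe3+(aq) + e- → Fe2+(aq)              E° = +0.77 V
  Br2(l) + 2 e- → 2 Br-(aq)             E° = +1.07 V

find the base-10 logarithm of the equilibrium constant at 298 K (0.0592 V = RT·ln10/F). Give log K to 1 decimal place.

The Br₂/Br⁻ couple is reduced (cathode); E°cell = +1.07 − (+0.77) = +0.30 V with n = 2.
At equilibrium E = 0, so log K = nE°cell / 0.0592 = (2)(+0.30) / 0.0592 = 10.1.

log K = 10.1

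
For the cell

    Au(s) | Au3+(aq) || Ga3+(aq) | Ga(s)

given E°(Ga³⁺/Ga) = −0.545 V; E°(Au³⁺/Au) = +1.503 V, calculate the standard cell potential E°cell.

−2.048 V

By convention the left-hand electrode in cell notation is the anode (oxidation) and the right-hand electrode is the cathode (reduction).
E°cell = E°(right) − E°(left) = −0.545 − (+1.503) = −2.048 V.
The negative sign shows that, as written, the cell would require an external voltage to drive the reaction.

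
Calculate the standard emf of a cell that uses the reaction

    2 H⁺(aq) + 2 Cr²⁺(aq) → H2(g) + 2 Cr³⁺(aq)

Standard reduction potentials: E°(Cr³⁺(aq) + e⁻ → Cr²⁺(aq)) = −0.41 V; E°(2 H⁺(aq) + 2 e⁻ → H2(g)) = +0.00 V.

+0.41 V

In the reaction as written, H⁺(aq) is reduced (cathode) and Cr³⁺(aq) is produced by oxidation at the anode.
E°cell = E°(cathode) − E°(anode) = +0.00 − (−0.41) = +0.41 V.
The positive value indicates the reaction is spontaneous as written.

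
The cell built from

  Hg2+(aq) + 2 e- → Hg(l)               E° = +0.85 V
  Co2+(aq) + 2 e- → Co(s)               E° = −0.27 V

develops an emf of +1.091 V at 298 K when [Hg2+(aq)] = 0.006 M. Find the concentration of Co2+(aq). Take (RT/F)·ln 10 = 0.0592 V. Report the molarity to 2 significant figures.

0.057 M

The Hg²⁺/Hg couple has the larger reduction potential, so it is the cathode: E°cell = +0.85 − (−0.27) = +1.12 V and n = 2.
From the Nernst equation, log Q = n(E° − E)/0.0592 = 2·(+1.12 − (+1.091))/0.0592 = 0.980.
For Hg2+(aq) + Co(s) → Hg(l) + Co2+(aq), the reaction quotient is Q = [Co2+(aq)] / [Hg2+(aq)].
Solving for the unknown gives log [Co2+(aq)] = −1.242, so [Co2+(aq)] ≈ 0.057 M.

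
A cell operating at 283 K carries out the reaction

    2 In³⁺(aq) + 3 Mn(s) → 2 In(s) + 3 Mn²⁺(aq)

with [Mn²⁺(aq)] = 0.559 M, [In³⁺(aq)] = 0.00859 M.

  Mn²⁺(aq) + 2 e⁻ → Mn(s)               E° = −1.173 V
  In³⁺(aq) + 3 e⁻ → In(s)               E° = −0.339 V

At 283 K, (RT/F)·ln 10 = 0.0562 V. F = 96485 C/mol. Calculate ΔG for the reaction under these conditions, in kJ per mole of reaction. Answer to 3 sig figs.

The standard cell potential is −0.339 − (−1.173) = +0.834 V, with n = 6 electrons in the balanced equation.
Q = [Mn²⁺(aq)]^3 / [In³⁺(aq)]^2 = 2.37×10^3, so log Q = 3.374 and E = +0.834 − (0.0562/6)(3.374) = +0.8024 V.
Then ΔG = −nFE = −6 × 96485 × +0.8024 J/mol = −465 kJ/mol.

−465 kJ/mol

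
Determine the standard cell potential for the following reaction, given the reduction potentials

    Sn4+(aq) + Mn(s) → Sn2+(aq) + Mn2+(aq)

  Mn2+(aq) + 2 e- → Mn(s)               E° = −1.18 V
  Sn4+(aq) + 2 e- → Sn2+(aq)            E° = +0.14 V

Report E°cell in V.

+1.32 V

Sn4+(aq) gains electrons, so the Sn⁴⁺/Sn²⁺ couple is the cathode; the Mn²⁺/Mn couple is the anode.
E°cell = E°(cathode) − E°(anode) = +0.14 − (−1.18) = +1.32 V.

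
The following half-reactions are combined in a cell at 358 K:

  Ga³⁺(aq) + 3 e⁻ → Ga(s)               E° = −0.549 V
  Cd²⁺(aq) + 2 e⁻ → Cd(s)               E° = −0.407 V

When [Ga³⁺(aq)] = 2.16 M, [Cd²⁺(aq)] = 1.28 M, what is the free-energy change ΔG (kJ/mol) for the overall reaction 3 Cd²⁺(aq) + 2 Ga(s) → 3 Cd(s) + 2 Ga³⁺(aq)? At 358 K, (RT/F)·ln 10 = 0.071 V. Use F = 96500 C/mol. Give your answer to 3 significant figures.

With Cd²⁺/Cd reduced at the cathode, E°cell = −0.407 − (−0.549) = +0.142 V and n = 6.
Q = [Ga³⁺(aq)]^2 / [Cd²⁺(aq)]^3 = 2.22, so log Q = 0.347 and E = +0.142 − (0.071/6)(0.347) = +0.1379 V.
Finally ΔG = −nFE = −(6)(96500 C/mol)(+0.1379 V) = −79.8 kJ/mol.

−79.8 kJ/mol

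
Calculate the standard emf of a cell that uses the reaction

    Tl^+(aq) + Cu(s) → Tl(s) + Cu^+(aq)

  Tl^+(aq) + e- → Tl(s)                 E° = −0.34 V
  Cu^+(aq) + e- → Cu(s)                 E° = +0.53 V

−0.87 V

In the reaction as written, Tl^+(aq) is reduced (cathode) and Cu^+(aq) is produced by oxidation at the anode.
E°cell = E°(cathode) − E°(anode) = −0.34 − (+0.53) = −0.87 V.
The negative E°cell means the reaction is non-spontaneous in the direction written.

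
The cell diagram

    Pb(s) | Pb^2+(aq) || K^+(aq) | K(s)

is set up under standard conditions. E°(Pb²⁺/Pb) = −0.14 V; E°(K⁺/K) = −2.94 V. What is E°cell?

−2.80 V

By convention the left-hand electrode in cell notation is the anode (oxidation) and the right-hand electrode is the cathode (reduction).
E°cell = E°(right) − E°(left) = −2.94 − (−0.14) = −2.80 V.
The negative sign shows that, as written, the cell would require an external voltage to drive the reaction.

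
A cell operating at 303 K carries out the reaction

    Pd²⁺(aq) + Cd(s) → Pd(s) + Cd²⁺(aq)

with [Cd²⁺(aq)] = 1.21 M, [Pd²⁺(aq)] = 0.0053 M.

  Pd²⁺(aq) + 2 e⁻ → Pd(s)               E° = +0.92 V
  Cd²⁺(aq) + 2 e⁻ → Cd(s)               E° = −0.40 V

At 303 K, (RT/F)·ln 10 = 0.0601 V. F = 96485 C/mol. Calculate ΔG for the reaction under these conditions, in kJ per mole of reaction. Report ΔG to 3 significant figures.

E°cell = +0.92 − (−0.40) = +1.32 V; the balanced reaction transfers n = 2 electrons.
Q = [Cd²⁺(aq)] / [Pd²⁺(aq)] = 228, so log Q = 2.359 and E = +1.32 − (0.0601/2)(2.359) = +1.2491 V.
ΔG = −nFE = −(2)(96485)(+1.2491) J/mol = −241 kJ/mol.

−241 kJ/mol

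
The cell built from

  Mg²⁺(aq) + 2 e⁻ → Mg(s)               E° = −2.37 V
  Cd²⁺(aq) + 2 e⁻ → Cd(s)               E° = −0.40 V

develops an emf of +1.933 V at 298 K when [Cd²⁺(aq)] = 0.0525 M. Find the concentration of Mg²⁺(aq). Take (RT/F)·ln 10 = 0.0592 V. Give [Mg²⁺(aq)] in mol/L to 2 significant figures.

The Cd²⁺/Cd couple has the larger reduction potential, so it is the cathode: E°cell = −0.40 − (−2.37) = +1.97 V and n = 2.
From the Nernst equation, log Q = n(E° − E)/0.0592 = 2·(+1.97 − (+1.933))/0.0592 = 1.250.
The balanced reaction is Cd²⁺(aq) + Mg(s) → Cd(s) + Mg²⁺(aq), so Q = [Mg²⁺(aq)] / [Cd²⁺(aq)].
Solving for the unknown gives log [Mg²⁺(aq)] = −0.030, so [Mg²⁺(aq)] ≈ 0.93 M.

0.93 M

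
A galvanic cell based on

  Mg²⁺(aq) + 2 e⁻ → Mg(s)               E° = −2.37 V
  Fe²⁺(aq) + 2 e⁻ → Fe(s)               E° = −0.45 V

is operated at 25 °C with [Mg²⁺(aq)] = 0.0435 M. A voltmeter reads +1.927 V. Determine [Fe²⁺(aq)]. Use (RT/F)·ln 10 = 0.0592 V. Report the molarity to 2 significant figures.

0.075 M

The Fe²⁺/Fe couple has the larger reduction potential, so it is the cathode: E°cell = −0.45 − (−2.37) = +1.92 V and n = 2.
Rearranging E = E° − (0.0592/n)·log Q gives log Q = 2(+1.92 − (+1.927))/0.0592 = −0.236.
Balancing electrons gives Fe²⁺(aq) + Mg(s) → Fe(s) + Mg²⁺(aq); thus Q = [Mg²⁺(aq)] / [Fe²⁺(aq)].
Substituting the known concentrations and solving, log [Fe²⁺(aq)] = −1.126 and [Fe²⁺(aq)] = 0.075 M.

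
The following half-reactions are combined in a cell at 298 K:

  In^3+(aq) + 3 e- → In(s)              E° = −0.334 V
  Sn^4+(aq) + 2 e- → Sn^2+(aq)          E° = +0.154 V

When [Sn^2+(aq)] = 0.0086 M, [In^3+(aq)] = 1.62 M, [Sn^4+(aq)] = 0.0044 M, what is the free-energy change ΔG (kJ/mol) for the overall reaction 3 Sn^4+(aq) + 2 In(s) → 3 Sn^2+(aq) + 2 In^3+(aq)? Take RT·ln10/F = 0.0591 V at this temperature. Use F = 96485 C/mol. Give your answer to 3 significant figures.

−275 kJ/mol

E°cell = +0.154 − (−0.334) = +0.488 V; the balanced reaction transfers n = 6 electrons.
Q = ([Sn^2+(aq)]^3·[In^3+(aq)]^2) / [Sn^4+(aq)]^3 = 19.6, so log Q = 1.292 and E = +0.488 − (0.0591/6)(1.292) = +0.4753 V.
Finally ΔG = −nFE = −(6)(96485 C/mol)(+0.4753 V) = −275 kJ/mol.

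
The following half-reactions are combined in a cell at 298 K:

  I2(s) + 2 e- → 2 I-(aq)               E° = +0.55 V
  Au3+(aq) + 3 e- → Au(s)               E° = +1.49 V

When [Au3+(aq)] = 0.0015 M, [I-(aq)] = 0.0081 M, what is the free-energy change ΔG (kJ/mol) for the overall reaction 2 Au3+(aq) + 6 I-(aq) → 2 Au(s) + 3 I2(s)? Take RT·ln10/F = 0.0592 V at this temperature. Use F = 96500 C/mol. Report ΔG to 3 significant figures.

−440 kJ/mol

The standard cell potential is +1.49 − (+0.55) = +0.94 V, with n = 6 electrons in the balanced equation.
Here Q = 1 / ([Au3+(aq)]^2·[I-(aq)]^6) = 1.57×10^18 (log Q = 18.197), giving E = +0.94 − (0.0592/6)·(18.197) = +0.7605 V.
ΔG = −nFE = −(6)(96500)(+0.7605) J/mol = −440 kJ/mol.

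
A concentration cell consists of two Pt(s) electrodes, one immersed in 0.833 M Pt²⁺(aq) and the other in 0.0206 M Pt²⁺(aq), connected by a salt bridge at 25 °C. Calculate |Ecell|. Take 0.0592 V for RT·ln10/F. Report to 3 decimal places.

For a concentration cell E°cell = 0, since both electrodes use the same couple.
The compartment with the higher Pt²⁺(aq) concentration (0.833 M) acts as the cathode; ions are reduced there and produced at the dilute (0.0206 M) anode.
With n = 2, Ecell = −(0.0592/2)·log([dilute]/[conc]) = −(0.0592/2)·log(0.0206/0.833) = +0.048 V.

0.048 V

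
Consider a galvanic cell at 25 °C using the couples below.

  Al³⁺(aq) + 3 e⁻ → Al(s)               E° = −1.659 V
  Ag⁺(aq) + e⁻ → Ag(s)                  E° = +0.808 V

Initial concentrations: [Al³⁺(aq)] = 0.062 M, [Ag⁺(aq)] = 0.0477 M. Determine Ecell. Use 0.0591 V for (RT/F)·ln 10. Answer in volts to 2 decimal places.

+2.41 V

Since E°(Ag⁺/Ag) > E°(Al³⁺/Al), Ag⁺/Ag serves as the cathode.
The standard potential is +0.808 − (−1.659) = +2.467 V and the balanced reaction transfers n = 3 electrons.
Balancing gives 3 Ag⁺(aq) + Al(s) → 3 Ag(s) + Al³⁺(aq); hence Q = [Al³⁺(aq)] / [Ag⁺(aq)]^3 = 571 (log Q = 2.757).
Applying E = E° − (RT ln10/nF)·log Q gives +2.467 − (0.0591/3)(2.757) = +2.41 V.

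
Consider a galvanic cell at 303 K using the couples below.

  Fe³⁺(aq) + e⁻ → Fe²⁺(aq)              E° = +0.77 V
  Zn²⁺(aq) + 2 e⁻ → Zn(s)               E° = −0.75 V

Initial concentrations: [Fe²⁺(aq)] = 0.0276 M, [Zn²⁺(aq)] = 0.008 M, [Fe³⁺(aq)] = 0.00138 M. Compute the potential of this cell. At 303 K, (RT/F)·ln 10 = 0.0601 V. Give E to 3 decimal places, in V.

+1.505 V

Since E°(Fe³⁺/Fe²⁺) > E°(Zn²⁺/Zn), Fe³⁺/Fe²⁺ serves as the cathode.
The standard potential is +0.77 − (−0.75) = +1.52 V and the balanced reaction transfers n = 2 electrons.
The balanced reaction is 2 Fe³⁺(aq) + Zn(s) → 2 Fe²⁺(aq) + Zn²⁺(aq), so Q = ([Fe²⁺(aq)]^2·[Zn²⁺(aq)]) / [Fe³⁺(aq)]^2 = 3.2 and log Q = 0.505.
Applying E = E° − (RT ln10/nF)·log Q gives +1.52 − (0.0601/2)(0.505) = +1.505 V.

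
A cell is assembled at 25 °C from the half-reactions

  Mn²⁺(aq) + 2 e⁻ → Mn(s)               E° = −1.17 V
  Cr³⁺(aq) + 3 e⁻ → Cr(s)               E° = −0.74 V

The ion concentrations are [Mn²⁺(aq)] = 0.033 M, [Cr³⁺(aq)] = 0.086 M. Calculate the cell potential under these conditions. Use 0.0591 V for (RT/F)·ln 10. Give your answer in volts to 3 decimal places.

+0.453 V

Since E°(Cr³⁺/Cr) > E°(Mn²⁺/Mn), Cr³⁺/Cr serves as the cathode.
The standard potential is −0.74 − (−1.17) = +0.43 V and the balanced reaction transfers n = 6 electrons.
Balancing gives 2 Cr³⁺(aq) + 3 Mn(s) → 2 Cr(s) + 3 Mn²⁺(aq); hence Q = [Mn²⁺(aq)]^3 / [Cr³⁺(aq)]^2 = 0.00486 (log Q = −2.313).
By the Nernst equation, E = +0.43 − (0.0591/6)·(−2.313) = +0.453 V.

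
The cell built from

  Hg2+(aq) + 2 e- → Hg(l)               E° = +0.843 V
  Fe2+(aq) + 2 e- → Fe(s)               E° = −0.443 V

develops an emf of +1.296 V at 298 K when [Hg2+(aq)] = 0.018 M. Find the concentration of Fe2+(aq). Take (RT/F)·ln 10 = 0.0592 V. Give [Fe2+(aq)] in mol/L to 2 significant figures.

The Hg²⁺/Hg couple has the larger reduction potential, so it is the cathode: E°cell = +0.843 − (−0.443) = +1.286 V and n = 2.
Since E = E° − (0.0592/n)·log Q, log Q = n(E° − E)/0.0592 = −0.338.
The balanced reaction is Hg2+(aq) + Fe(s) → Hg(l) + Fe2+(aq), so Q = [Fe2+(aq)] / [Hg2+(aq)].
Substituting the known concentrations and solving, log [Fe2+(aq)] = −2.083 and [Fe2+(aq)] = 0.0083 M.

0.0083 M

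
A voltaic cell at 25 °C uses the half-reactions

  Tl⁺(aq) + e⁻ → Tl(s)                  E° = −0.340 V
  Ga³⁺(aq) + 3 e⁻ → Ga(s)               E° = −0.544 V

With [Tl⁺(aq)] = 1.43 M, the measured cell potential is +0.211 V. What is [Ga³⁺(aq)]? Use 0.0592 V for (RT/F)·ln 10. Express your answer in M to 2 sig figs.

The Tl⁺/Tl couple has the larger reduction potential, so it is the cathode: E°cell = −0.340 − (−0.544) = +0.204 V and n = 3.
From the Nernst equation, log Q = n(E° − E)/0.0592 = 3·(+0.204 − (+0.211))/0.0592 = −0.355.
The balanced reaction is 3 Tl⁺(aq) + Ga(s) → 3 Tl(s) + Ga³⁺(aq), so Q = [Ga³⁺(aq)] / [Tl⁺(aq)]^3.
Substituting the known concentrations and solving, log [Ga³⁺(aq)] = 0.111 and [Ga³⁺(aq)] = 1.3 M.

1.3 M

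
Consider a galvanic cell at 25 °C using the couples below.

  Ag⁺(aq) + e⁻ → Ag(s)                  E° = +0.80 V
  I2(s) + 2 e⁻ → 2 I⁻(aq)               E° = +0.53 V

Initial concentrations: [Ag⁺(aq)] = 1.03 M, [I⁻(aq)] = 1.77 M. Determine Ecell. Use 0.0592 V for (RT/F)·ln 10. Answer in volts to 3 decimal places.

+0.285 V

The Ag⁺/Ag couple has the more positive E°, so it is the cathode; I₂/I⁻ is the anode.
E°cell = +0.80 − (+0.53) = +0.27 V, with n = 2 electrons transferred.
For the overall reaction 2 Ag⁺(aq) + 2 I⁻(aq) → 2 Ag(s) + I2(s), Q = 1 / ([Ag⁺(aq)]^2·[I⁻(aq)]^2) = 0.301, giving log Q = −0.522.
E = E° − (0.0592/n)·log Q = +0.27 − (0.0592/2)(−0.522) = +0.285 V.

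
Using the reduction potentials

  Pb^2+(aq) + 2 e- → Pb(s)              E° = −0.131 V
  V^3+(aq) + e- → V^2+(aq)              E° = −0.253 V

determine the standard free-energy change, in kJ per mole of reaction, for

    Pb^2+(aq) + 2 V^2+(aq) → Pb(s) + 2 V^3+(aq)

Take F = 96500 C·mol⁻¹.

−23.5 kJ/mol

In the reaction as written Pb^2+(aq) is reduced, so the Pb²⁺/Pb couple is the cathode and V³⁺/V²⁺ is the anode.
E°cell = −0.131 − (−0.253) = +0.122 V; balancing electrons gives n = 2.
ΔG° = −nFE°cell = −(2)(96500)(+0.122) J/mol = −23.5 kJ/mol.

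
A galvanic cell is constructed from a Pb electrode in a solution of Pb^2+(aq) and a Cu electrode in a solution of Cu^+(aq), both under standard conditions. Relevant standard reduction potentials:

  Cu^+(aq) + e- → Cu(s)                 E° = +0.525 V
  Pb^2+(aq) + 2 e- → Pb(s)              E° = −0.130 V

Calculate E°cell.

The Cu⁺/Cu couple has the higher E°, so Cu ion is reduced (cathode) and Pb is oxidized (anode).
E°cell = E°(cathode) − E°(anode) = +0.525 − (−0.130) = +0.655 V.

+0.655 V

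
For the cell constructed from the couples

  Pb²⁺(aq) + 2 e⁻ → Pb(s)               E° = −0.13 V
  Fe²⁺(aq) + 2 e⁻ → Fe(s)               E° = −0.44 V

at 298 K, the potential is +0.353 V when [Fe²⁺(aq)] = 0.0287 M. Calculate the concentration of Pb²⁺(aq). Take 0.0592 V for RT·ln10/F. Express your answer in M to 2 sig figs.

0.81 M

Pb²⁺/Pb is the cathode (higher E°); E°cell = −0.13 − (−0.44) = +0.31 V with n = 2.
Rearranging E = E° − (0.0592/n)·log Q gives log Q = 2(+0.31 − (+0.353))/0.0592 = −1.453.
For Pb²⁺(aq) + Fe(s) → Pb(s) + Fe²⁺(aq), the reaction quotient is Q = [Fe²⁺(aq)] / [Pb²⁺(aq)].
Solving for the unknown gives log [Pb²⁺(aq)] = −0.089, so [Pb²⁺(aq)] ≈ 0.81 M.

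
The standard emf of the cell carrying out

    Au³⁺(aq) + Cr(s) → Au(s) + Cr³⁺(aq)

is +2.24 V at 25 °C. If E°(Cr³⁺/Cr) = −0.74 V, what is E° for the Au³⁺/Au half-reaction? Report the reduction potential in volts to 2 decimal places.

In the reaction as written the Au³⁺/Au couple is reduced (cathode) and Cr³⁺/Cr is oxidized (anode), so E°cell = E°(Au³⁺/Au) − E°(Cr³⁺/Cr).
E°(Au³⁺/Au) = E°cell + E°(anode) = +2.24 + (−0.74) = +1.50 V.

+1.50 V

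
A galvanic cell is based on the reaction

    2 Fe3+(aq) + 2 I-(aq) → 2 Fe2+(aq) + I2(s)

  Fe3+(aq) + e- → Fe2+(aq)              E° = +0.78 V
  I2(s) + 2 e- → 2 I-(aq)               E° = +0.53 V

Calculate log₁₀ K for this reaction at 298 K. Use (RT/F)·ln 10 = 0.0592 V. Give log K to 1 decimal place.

log K = 8.4

The Fe³⁺/Fe²⁺ couple is reduced (cathode); E°cell = +0.78 − (+0.53) = +0.25 V with n = 2.
At equilibrium E = 0, so log K = nE°cell / 0.0592 = (2)(+0.25) / 0.0592 = 8.4.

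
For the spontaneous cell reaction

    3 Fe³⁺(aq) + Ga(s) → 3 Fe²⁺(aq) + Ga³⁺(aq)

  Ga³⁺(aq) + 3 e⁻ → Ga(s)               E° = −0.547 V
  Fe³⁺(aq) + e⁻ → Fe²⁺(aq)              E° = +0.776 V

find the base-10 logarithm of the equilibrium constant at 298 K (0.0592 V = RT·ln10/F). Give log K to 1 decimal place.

log K = 67.0

The Fe³⁺/Fe²⁺ couple is reduced (cathode); E°cell = +0.776 − (−0.547) = +1.323 V with n = 3.
At equilibrium E = 0, so log K = nE°cell / 0.0592 = (3)(+1.323) / 0.0592 = 67.0.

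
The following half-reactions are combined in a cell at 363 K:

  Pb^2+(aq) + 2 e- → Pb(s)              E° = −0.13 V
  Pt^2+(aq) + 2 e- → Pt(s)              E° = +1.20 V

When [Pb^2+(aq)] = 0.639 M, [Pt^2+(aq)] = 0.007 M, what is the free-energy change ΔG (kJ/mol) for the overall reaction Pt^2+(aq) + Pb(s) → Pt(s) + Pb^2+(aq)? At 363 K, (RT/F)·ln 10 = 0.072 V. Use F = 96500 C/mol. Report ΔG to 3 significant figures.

With Pt²⁺/Pt reduced at the cathode, E°cell = +1.20 − (−0.13) = +1.33 V and n = 2.
The reaction quotient is [Pb^2+(aq)] / [Pt^2+(aq)] = 91.3; by Nernst, E = +1.33 − (0.072/2)(1.960) = +1.2594 V.
Finally ΔG = −nFE = −(2)(96500 C/mol)(+1.2594 V) = −243 kJ/mol.

−243 kJ/mol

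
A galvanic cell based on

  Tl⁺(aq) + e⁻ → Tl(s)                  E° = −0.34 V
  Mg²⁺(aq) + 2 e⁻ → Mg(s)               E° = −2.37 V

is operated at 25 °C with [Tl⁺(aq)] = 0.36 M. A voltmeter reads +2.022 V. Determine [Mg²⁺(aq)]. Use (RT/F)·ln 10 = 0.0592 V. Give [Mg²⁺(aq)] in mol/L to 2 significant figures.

0.24 M

Tl⁺/Tl is the cathode (higher E°); E°cell = −0.34 − (−2.37) = +2.03 V with n = 2.
Rearranging E = E° − (0.0592/n)·log Q gives log Q = 2(+2.03 − (+2.022))/0.0592 = 0.270.
The balanced reaction is 2 Tl⁺(aq) + Mg(s) → 2 Tl(s) + Mg²⁺(aq), so Q = [Mg²⁺(aq)] / [Tl⁺(aq)]^2.
Isolating [Mg²⁺(aq)] in Q = 10^{0.270} yields log [Mg²⁺(aq)] = −0.617, i.e. 0.24 M.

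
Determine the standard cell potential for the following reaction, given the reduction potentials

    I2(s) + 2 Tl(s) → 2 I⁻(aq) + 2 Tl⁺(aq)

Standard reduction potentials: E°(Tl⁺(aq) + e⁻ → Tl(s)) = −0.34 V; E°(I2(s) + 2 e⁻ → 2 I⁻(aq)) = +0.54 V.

I2(s) gains electrons, so the I₂/I⁻ couple is the cathode; the Tl⁺/Tl couple is the anode.
E°cell = E°(cathode) − E°(anode) = +0.54 − (−0.34) = +0.88 V.

+0.88 V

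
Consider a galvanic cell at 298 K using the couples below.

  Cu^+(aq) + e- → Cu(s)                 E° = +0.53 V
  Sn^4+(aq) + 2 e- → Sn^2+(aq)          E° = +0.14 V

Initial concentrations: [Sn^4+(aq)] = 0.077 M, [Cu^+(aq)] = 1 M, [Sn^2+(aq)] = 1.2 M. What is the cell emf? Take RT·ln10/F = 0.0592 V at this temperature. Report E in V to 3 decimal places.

+0.425 V

Cu⁺/Cu is reduced (cathode, E° = +0.53 V) and Sn⁴⁺/Sn²⁺ is oxidized (anode).
E°cell = +0.53 − (+0.14) = +0.39 V, with n = 2 electrons transferred.
The balanced reaction is 2 Cu^+(aq) + Sn^2+(aq) → 2 Cu(s) + Sn^4+(aq), so Q = [Sn^4+(aq)] / ([Cu^+(aq)]^2·[Sn^2+(aq)]) = 0.0642 and log Q = −1.193.
E = E° − (0.0592/n)·log Q = +0.39 − (0.0592/2)(−1.193) = +0.425 V.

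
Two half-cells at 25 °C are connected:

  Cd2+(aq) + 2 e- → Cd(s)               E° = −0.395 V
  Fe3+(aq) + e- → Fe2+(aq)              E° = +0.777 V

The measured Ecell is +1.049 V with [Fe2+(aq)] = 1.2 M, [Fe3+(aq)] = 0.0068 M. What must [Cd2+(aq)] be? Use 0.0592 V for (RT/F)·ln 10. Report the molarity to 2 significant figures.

Fe³⁺/Fe²⁺ is the cathode (higher E°); E°cell = +0.777 − (−0.395) = +1.172 V with n = 2.
Since E = E° − (0.0592/n)·log Q, log Q = n(E° − E)/0.0592 = 4.155.
The balanced reaction is 2 Fe3+(aq) + Cd(s) → 2 Fe2+(aq) + Cd2+(aq), so Q = ([Fe2+(aq)]^2·[Cd2+(aq)]) / [Fe3+(aq)]^2.
Isolating [Cd2+(aq)] in Q = 10^{4.155} yields log [Cd2+(aq)] = −0.338, i.e. 0.46 M.

0.46 M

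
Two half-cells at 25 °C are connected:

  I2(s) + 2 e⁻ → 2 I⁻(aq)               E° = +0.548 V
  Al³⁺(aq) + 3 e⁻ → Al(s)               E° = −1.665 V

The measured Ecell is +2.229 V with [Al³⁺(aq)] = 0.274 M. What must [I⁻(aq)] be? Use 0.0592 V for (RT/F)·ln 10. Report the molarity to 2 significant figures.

The I₂/I⁻ couple has the larger reduction potential, so it is the cathode: E°cell = +0.548 − (−1.665) = +2.213 V and n = 6.
From the Nernst equation, log Q = n(E° − E)/0.0592 = 6·(+2.213 − (+2.229))/0.0592 = −1.622.
For 3 I2(s) + 2 Al(s) → 6 I⁻(aq) + 2 Al³⁺(aq), the reaction quotient is Q = [I⁻(aq)]^6·[Al³⁺(aq)]^2.
Substituting the known concentrations and solving, log [I⁻(aq)] = −0.083 and [I⁻(aq)] = 0.83 M.

0.83 M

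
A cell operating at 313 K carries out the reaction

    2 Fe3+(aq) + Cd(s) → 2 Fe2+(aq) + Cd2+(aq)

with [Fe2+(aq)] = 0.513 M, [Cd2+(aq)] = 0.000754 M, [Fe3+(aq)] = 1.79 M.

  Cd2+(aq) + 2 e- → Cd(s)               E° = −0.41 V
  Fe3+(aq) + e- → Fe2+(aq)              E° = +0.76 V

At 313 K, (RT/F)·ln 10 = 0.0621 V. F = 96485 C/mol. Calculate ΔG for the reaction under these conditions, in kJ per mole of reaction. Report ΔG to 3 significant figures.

The standard cell potential is +0.76 − (−0.41) = +1.17 V, with n = 2 electrons in the balanced equation.
Here Q = ([Fe2+(aq)]^2·[Cd2+(aq)]) / [Fe3+(aq)]^2 = 6.19×10^−5 (log Q = −4.208), giving E = +1.17 − (0.0621/2)·(−4.208) = +1.3007 V.
Then ΔG = −nFE = −2 × 96485 × +1.3007 J/mol = −251 kJ/mol.

−251 kJ/mol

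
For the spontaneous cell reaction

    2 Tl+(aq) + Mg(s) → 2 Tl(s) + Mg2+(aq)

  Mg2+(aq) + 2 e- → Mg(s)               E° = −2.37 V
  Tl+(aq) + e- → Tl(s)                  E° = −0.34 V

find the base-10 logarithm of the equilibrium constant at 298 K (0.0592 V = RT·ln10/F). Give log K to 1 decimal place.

The Tl⁺/Tl couple is reduced (cathode); E°cell = −0.34 − (−2.37) = +2.03 V with n = 2.
At equilibrium E = 0, so log K = nE°cell / 0.0592 = (2)(+2.03) / 0.0592 = 68.6.

log K = 68.6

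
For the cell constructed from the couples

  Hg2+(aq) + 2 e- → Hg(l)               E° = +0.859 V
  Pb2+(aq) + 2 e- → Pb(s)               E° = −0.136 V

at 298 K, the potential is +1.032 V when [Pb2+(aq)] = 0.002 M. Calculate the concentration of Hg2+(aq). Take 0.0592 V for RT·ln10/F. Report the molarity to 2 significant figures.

Hg²⁺/Hg is the cathode (higher E°); E°cell = +0.859 − (−0.136) = +0.995 V with n = 2.
Since E = E° − (0.0592/n)·log Q, log Q = n(E° − E)/0.0592 = −1.250.
The balanced reaction is Hg2+(aq) + Pb(s) → Hg(l) + Pb2+(aq), so Q = [Pb2+(aq)] / [Hg2+(aq)].
Isolating [Hg2+(aq)] in Q = 10^{−1.250} yields log [Hg2+(aq)] = −1.449, i.e. 0.036 M.

0.036 M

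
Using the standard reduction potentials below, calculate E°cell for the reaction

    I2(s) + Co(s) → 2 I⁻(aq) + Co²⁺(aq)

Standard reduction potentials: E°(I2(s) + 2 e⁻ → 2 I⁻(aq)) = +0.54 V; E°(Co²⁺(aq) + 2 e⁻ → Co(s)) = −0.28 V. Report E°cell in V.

In the reaction as written, I2(s) is reduced (cathode) and Co²⁺(aq) is produced by oxidation at the anode.
E°cell = E°(cathode) − E°(anode) = +0.54 − (−0.28) = +0.82 V.
The positive value indicates the reaction is spontaneous as written.

+0.82 V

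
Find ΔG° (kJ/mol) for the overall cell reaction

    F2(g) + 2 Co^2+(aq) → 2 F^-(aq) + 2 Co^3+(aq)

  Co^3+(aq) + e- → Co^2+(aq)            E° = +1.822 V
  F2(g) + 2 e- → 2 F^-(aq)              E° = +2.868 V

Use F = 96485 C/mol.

−202 kJ/mol

In the reaction as written F2(g) is reduced, so the F₂/F⁻ couple is the cathode and Co³⁺/Co²⁺ is the anode.
E°cell = +2.868 − (+1.822) = +1.046 V; balancing electrons gives n = 2.
ΔG° = −nFE°cell = −(2)(96485)(+1.046) J/mol = −202 kJ/mol.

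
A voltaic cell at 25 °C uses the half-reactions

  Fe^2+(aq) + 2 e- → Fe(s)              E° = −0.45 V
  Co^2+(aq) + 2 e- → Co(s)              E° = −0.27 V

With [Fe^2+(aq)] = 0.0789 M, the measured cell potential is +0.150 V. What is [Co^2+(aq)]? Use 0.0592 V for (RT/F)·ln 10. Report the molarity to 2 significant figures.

0.0076 M

With Co²⁺/Co at the cathode and Fe²⁺/Fe at the anode, E°cell = −0.27 − (−0.45) = +0.18 V (n = 2).
Rearranging E = E° − (0.0592/n)·log Q gives log Q = 2(+0.18 − (+0.150))/0.0592 = 1.014.
The balanced reaction is Co^2+(aq) + Fe(s) → Co(s) + Fe^2+(aq), so Q = [Fe^2+(aq)] / [Co^2+(aq)].
Isolating [Co^2+(aq)] in Q = 10^{1.014} yields log [Co^2+(aq)] = −2.117, i.e. 0.0076 M.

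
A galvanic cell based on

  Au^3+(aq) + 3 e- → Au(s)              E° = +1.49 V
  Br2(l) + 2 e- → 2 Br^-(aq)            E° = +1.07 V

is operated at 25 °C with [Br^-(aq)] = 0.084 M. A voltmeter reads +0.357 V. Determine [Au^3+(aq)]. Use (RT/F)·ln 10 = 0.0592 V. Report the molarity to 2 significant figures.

1.1 M

The Au³⁺/Au couple has the larger reduction potential, so it is the cathode: E°cell = +1.49 − (+1.07) = +0.42 V and n = 6.
From the Nernst equation, log Q = n(E° − E)/0.0592 = 6·(+0.42 − (+0.357))/0.0592 = 6.385.
For 2 Au^3+(aq) + 6 Br^-(aq) → 2 Au(s) + 3 Br2(l), the reaction quotient is Q = 1 / ([Au^3+(aq)]^2·[Br^-(aq)]^6).
Isolating [Au^3+(aq)] in Q = 10^{6.385} yields log [Au^3+(aq)] = 0.035, i.e. 1.1 M.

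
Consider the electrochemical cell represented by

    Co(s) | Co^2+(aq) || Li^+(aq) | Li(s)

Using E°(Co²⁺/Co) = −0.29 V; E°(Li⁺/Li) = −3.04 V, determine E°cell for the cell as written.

By convention the left-hand electrode in cell notation is the anode (oxidation) and the right-hand electrode is the cathode (reduction).
E°cell = E°(right) − E°(left) = −3.04 − (−0.29) = −2.75 V.
The negative sign shows that, as written, the cell would require an external voltage to drive the reaction.

−2.75 V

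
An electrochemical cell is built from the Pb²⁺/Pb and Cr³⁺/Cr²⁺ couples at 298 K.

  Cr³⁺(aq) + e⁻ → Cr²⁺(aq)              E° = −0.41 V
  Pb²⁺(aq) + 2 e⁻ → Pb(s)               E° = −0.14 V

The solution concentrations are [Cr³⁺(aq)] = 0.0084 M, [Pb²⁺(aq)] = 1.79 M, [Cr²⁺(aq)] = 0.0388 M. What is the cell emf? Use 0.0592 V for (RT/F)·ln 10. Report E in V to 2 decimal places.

Since E°(Pb²⁺/Pb) > E°(Cr³⁺/Cr²⁺), Pb²⁺/Pb serves as the cathode.
E°cell = E°cat − E°an = −0.14 − (−0.41) = +0.27 V; n = 2.
For the overall reaction Pb²⁺(aq) + 2 Cr²⁺(aq) → Pb(s) + 2 Cr³⁺(aq), Q = [Cr³⁺(aq)]^2 / ([Pb²⁺(aq)]·[Cr²⁺(aq)]^2) = 0.0262, giving log Q = −1.582.
E = E° − (0.0592/n)·log Q = +0.27 − (0.0592/2)(−1.582) = +0.32 V.

+0.32 V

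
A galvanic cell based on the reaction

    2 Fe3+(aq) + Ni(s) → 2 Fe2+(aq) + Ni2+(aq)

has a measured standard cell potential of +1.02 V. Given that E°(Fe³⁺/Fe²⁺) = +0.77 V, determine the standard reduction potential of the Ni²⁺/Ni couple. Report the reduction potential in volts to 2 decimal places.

In the reaction as written the Fe³⁺/Fe²⁺ couple is reduced (cathode) and Ni²⁺/Ni is oxidized (anode), so E°cell = E°(Fe³⁺/Fe²⁺) − E°(Ni²⁺/Ni).
E°(Ni²⁺/Ni) = E°(cathode) − E°cell = +0.77 − (+1.02) = −0.25 V.

−0.25 V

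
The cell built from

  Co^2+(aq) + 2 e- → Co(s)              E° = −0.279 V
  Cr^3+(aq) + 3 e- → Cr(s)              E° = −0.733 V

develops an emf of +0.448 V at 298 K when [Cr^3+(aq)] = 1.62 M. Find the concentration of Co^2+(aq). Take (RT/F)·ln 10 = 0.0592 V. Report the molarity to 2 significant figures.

The Co²⁺/Co couple has the larger reduction potential, so it is the cathode: E°cell = −0.279 − (−0.733) = +0.454 V and n = 6.
Rearranging E = E° − (0.0592/n)·log Q gives log Q = 6(+0.454 − (+0.448))/0.0592 = 0.608.
For 3 Co^2+(aq) + 2 Cr(s) → 3 Co(s) + 2 Cr^3+(aq), the reaction quotient is Q = [Cr^3+(aq)]^2 / [Co^2+(aq)]^3.
Isolating [Co^2+(aq)] in Q = 10^{0.608} yields log [Co^2+(aq)] = −0.063, i.e. 0.86 M.

0.86 M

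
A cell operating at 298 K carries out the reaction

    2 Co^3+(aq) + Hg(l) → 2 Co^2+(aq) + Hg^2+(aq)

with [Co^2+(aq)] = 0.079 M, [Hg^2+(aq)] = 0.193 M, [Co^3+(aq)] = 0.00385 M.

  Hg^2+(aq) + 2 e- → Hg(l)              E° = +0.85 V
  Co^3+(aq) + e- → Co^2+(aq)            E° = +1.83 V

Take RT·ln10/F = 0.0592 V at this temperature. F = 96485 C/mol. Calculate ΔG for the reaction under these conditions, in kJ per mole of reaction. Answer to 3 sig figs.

−178 kJ/mol

With Co³⁺/Co²⁺ reduced at the cathode, E°cell = +1.83 − (+0.85) = +0.98 V and n = 2.
Here Q = ([Co^2+(aq)]^2·[Hg^2+(aq)]) / [Co^3+(aq)]^2 = 81.3 (log Q = 1.910), giving E = +0.98 − (0.0592/2)·(1.910) = +0.9235 V.
ΔG = −nFE = −(2)(96485)(+0.9235) J/mol = −178 kJ/mol.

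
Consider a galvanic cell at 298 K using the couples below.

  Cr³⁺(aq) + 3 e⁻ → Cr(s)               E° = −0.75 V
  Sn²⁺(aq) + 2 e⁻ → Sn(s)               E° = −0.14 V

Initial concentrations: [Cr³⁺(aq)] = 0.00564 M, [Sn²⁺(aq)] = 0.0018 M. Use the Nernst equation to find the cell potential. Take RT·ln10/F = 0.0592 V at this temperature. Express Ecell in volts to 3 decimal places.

The Sn²⁺/Sn couple has the more positive E°, so it is the cathode; Cr³⁺/Cr is the anode.
E°cell = E°cat − E°an = −0.14 − (−0.75) = +0.61 V; n = 6.
Balancing gives 3 Sn²⁺(aq) + 2 Cr(s) → 3 Sn(s) + 2 Cr³⁺(aq); hence Q = [Cr³⁺(aq)]^2 / [Sn²⁺(aq)]^3 = 5.45×10^3 (log Q = 3.737).
By the Nernst equation, E = +0.61 − (0.0592/6)·(3.737) = +0.573 V.

+0.573 V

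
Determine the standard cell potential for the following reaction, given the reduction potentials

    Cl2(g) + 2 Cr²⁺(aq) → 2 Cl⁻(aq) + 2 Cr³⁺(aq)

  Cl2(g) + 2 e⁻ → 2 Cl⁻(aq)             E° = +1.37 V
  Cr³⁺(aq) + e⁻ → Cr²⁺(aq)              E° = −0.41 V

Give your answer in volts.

+1.78 V

Cl2(g) gains electrons, so the Cl₂/Cl⁻ couple is the cathode; the Cr³⁺/Cr²⁺ couple is the anode.
E°cell = E°(cathode) − E°(anode) = +1.37 − (−0.41) = +1.78 V.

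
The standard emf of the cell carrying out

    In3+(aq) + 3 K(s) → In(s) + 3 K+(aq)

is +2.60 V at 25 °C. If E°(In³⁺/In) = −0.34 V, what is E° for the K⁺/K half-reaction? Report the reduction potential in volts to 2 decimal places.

−2.94 V

In the reaction as written the In³⁺/In couple is reduced (cathode) and K⁺/K is oxidized (anode), so E°cell = E°(In³⁺/In) − E°(K⁺/K).
E°(K⁺/K) = E°(cathode) − E°cell = −0.34 − (+2.60) = −2.94 V.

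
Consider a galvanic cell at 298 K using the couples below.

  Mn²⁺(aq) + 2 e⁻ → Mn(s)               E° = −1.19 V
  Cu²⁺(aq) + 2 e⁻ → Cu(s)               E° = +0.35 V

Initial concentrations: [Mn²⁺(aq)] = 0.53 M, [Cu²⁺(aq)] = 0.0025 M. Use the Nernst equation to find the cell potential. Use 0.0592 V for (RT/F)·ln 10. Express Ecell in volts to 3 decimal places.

+1.471 V

The Cu²⁺/Cu couple has the more positive E°, so it is the cathode; Mn²⁺/Mn is the anode.
E°cell = +0.35 − (−1.19) = +1.54 V, with n = 2 electrons transferred.
For the overall reaction Cu²⁺(aq) + Mn(s) → Cu(s) + Mn²⁺(aq), Q = [Mn²⁺(aq)] / [Cu²⁺(aq)] = 212, giving log Q = 2.326.
Applying E = E° − (RT ln10/nF)·log Q gives +1.54 − (0.0592/2)(2.326) = +1.471 V.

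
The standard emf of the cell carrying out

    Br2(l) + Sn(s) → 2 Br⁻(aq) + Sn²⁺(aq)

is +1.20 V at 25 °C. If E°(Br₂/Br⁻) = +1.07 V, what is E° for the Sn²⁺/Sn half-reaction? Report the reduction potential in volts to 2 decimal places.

−0.13 V

In the reaction as written the Br₂/Br⁻ couple is reduced (cathode) and Sn²⁺/Sn is oxidized (anode), so E°cell = E°(Br₂/Br⁻) − E°(Sn²⁺/Sn).
E°(Sn²⁺/Sn) = E°(cathode) − E°cell = +1.07 − (+1.20) = −0.13 V.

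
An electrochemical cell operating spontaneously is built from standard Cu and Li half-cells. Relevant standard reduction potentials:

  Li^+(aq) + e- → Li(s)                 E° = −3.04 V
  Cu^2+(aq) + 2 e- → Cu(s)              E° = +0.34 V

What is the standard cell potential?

Of the two couples in this cell, the one with the more positive reduction potential is reduced at the cathode: here that is Cu²⁺/Cu (+0.34 V); Li⁺/Li (−3.04 V) is the anode.
E°cell = E°(cathode) − E°(anode) = +0.34 − (−3.04) = +3.38 V.

+3.38 V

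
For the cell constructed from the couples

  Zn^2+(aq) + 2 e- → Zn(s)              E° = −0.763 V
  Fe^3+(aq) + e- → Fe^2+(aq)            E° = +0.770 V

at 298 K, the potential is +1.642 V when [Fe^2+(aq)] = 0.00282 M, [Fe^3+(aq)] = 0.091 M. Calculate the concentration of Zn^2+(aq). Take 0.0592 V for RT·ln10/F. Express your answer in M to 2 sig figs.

The Fe³⁺/Fe²⁺ couple has the larger reduction potential, so it is the cathode: E°cell = +0.770 − (−0.763) = +1.533 V and n = 2.
From the Nernst equation, log Q = n(E° − E)/0.0592 = 2·(+1.533 − (+1.642))/0.0592 = −3.682.
For 2 Fe^3+(aq) + Zn(s) → 2 Fe^2+(aq) + Zn^2+(aq), the reaction quotient is Q = ([Fe^2+(aq)]^2·[Zn^2+(aq)]) / [Fe^3+(aq)]^2.
Substituting the known concentrations and solving, log [Zn^2+(aq)] = −0.664 and [Zn^2+(aq)] = 0.22 M.

0.22 M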